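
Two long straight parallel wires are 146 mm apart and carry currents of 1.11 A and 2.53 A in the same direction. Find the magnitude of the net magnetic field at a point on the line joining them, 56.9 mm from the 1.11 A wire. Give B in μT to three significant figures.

Each long wire gives B = μ₀I/(2πd). Distances are d₁ = 0.0569 m and d₂ = 0.0891 m.
B₁ = 3.90×10⁻⁶ T, B₂ = 5.68×10⁻⁶ T.
Between parallel currents the two contributions point in opposite directions, so they subtract. B = |B₁ − B₂| = |3.90×10⁻⁶ − 5.68×10⁻⁶| = 1.78×10⁻⁶ T.

B ≈ 1.78 μT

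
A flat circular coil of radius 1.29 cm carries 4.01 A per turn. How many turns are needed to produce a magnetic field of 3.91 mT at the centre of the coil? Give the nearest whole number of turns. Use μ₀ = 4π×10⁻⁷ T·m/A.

N = 20

For an N-turn coil, B = Nμ₀I/(2R). A single turn gives B₁ = 1.95×10⁻⁴ T with R = 0.0129 m.
N = B/B₁ = 3.91×10⁻³ / 1.95×10⁻⁴ = 20.02.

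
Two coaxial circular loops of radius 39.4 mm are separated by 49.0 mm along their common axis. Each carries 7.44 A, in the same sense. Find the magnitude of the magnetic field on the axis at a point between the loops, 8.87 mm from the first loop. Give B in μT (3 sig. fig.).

B ≈ 151 μT

Each loop contributes B = μ₀IR²/[2(R²+z²)^(3/2)] on the axis, with z measured from that loop.
Loop 1 (z = 0.00887 m): B₁ = 1.10×10⁻⁴ T. Loop 2 (z = 0.04013 m): B₂ = 4.08×10⁻⁵ T.
The fields add: B = B₁ + B₂ = 1.51×10⁻⁴ T.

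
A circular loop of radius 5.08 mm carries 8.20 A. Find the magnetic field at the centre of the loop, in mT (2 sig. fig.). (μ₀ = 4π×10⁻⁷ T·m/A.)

At the centre of a circular loop the Biot–Savart law gives B = μ₀I/(2R).
B = (4π×10⁻⁷ × 8.20) / (2 × 0.00508) = 1.01×10⁻³ T.

B ≈ 1.0 mT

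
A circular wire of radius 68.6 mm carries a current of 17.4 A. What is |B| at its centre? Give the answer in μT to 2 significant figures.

B ≈ 160 μT

At the centre of a circular loop the Biot–Savart law gives B = μ₀I/(2R).
B = (4π×10⁻⁷ × 17.4) / (2 × 0.0686) = 1.59×10⁻⁴ T.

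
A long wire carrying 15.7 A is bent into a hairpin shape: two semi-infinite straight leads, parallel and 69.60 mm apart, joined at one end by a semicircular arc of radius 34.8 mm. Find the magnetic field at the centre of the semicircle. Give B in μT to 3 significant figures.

The semicircular arc contributes B_arc = μ₀I·π/(4πR) = μ₀I/(4R) = 1.42×10⁻⁴ T.
Each semi-infinite lead is at perpendicular distance R = 0.0348 m from the centre, with the perpendicular foot at its near end, so it contributes μ₀I/(4πR); both point the same way, together 9.02×10⁻⁵ T.
Arc and leads all point the same direction: B = 1.42×10⁻⁴ + 9.02×10⁻⁵ = 2.32×10⁻⁴ T.

B ≈ 232 μT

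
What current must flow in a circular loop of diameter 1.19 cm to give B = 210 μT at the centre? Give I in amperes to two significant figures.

At the centre of a circular loop B = μ₀I/(2R), so I = 2RB/μ₀.
With R = 0.00595 m, I = 2 × 0.00595 × 2.10×10⁻⁴ / (4π×10⁻⁷) = 1.99 A.

I ≈ 2.0 A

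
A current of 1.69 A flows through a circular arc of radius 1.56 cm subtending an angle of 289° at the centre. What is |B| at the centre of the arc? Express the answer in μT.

The Biot–Savart field of a circular arc at its centre is B = μ₀Iφ/(4πR), with φ = 5.044 rad.
B = (4π×10⁻⁷ × 1.69 × 5.044) / (4π × 0.0156) = 5.46×10⁻⁵ T.

B ≈ 54.6 μT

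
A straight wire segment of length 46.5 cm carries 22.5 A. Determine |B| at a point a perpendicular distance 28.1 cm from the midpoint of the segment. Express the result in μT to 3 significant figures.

For a finite straight segment, B = (μ₀I/4πd)(sinθ₁ + sinθ₂), where θ₁, θ₂ are the angles from the perpendicular to each end.
The perpendicular from the point meets the wire at its midpoint, so each end is L/2 = 0.2325 m away along the wire.
sinθ₁ = 0.2325/√(0.2325²+0.281²) = 0.6375; sinθ₂ = 0.2325/√(0.2325²+0.281²) = 0.6375.
B = (4π×10⁻⁷ × 22.5) / (4π × 0.281) × (0.6375 + 0.6375) = 1.02×10⁻⁵ T.

B ≈ 10.2 μT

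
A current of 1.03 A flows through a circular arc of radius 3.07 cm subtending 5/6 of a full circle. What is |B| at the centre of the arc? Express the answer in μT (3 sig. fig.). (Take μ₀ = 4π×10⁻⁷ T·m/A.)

B ≈ 17.6 μT

The Biot–Savart field of a circular arc at its centre is B = μ₀Iφ/(4πR), with φ = 5.236 rad.
B = (4π×10⁻⁷ × 1.03 × 5.236) / (4π × 0.0307) = 1.76×10⁻⁵ T.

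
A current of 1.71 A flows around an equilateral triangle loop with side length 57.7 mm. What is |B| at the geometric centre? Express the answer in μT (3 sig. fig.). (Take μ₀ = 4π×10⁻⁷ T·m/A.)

B ≈ 53.3 μT

Each side is a finite straight segment at perpendicular distance d = a/(2 tan(π/3)) = 0.01666 m from the centre, with end-angles ±π/3.
One side contributes B₁ = (μ₀I/4πd)·2 sin(π/3) = 1.78×10⁻⁵ T.
All 3 sides add in the same direction: B = 3 × 1.78×10⁻⁵ = 5.33×10⁻⁵ T.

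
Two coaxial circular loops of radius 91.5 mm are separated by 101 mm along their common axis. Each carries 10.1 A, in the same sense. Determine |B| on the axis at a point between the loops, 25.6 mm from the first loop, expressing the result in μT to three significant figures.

Each loop contributes B = μ₀IR²/[2(R²+z²)^(3/2)] on the axis, with z measured from that loop.
Loop 1 (z = 0.0256 m): B₁ = 6.19×10⁻⁵ T. Loop 2 (z = 0.0754 m): B₂ = 3.19×10⁻⁵ T.
The fields add: B = B₁ + B₂ = 9.38×10⁻⁵ T.

B ≈ 93.8 μT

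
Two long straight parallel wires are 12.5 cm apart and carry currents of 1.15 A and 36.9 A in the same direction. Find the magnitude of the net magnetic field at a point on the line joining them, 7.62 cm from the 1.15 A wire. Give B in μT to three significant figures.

Each long wire gives B = μ₀I/(2πd). Distances are d₁ = 0.0762 m and d₂ = 0.0488 m.
B₁ = 3.02×10⁻⁶ T, B₂ = 1.51×10⁻⁴ T.
Between parallel currents the two contributions point in opposite directions, so they subtract. B = |B₁ − B₂| = |3.02×10⁻⁶ − 1.51×10⁻⁴| = 1.48×10⁻⁴ T.

B ≈ 148 μT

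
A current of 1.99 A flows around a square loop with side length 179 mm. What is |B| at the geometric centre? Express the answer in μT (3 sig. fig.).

Each side is a finite straight segment at perpendicular distance d = a/(2 tan(π/4)) = 0.0895 m from the centre, with end-angles ±π/4.
One side contributes B₁ = (μ₀I/4πd)·2 sin(π/4) = 3.14×10⁻⁶ T.
All 4 sides add in the same direction: B = 4 × 3.14×10⁻⁶ = 1.26×10⁻⁵ T.

B ≈ 12.6 μT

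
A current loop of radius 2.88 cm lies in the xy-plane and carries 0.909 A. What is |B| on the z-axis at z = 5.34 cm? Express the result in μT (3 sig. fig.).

On the axis of a circular loop, B = μ₀IR² / [2(R²+z²)^(3/2)].
R² + z² = (0.0288)² + (0.0534)² = 0.003681 m², and (R²+z²)^(3/2) = 2.23×10⁻⁴ m³.
B = (4π×10⁻⁷ × 0.909 × 0.0008294) / (2 × 2.23×10⁻⁴) = 2.12×10⁻⁶ T.

B ≈ 2.12 μT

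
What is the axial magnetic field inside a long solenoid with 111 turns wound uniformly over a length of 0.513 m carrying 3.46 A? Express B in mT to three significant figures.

Inside a long solenoid, B = μ₀nI with n = 216.4 turns/m.
B = 4π×10⁻⁷ × 216.4 × 3.46 = 9.41×10⁻⁴ T.

B ≈ 0.941 mT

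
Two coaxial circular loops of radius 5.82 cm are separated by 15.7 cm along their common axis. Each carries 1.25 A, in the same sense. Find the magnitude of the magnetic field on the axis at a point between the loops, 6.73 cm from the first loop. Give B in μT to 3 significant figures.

Each loop contributes B = μ₀IR²/[2(R²+z²)^(3/2)] on the axis, with z measured from that loop.
Loop 1 (z = 0.0673 m): B₁ = 3.78×10⁻⁶ T. Loop 2 (z = 0.0897 m): B₂ = 2.18×10⁻⁶ T.
The fields add: B = B₁ + B₂ = 5.95×10⁻⁶ T.

B ≈ 5.95 μT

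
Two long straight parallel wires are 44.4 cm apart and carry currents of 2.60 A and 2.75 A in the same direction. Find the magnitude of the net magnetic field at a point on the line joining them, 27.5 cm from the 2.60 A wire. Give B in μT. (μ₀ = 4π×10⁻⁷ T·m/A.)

Each long wire gives B = μ₀I/(2πd). Distances are d₁ = 0.275 m and d₂ = 0.169 m.
B₁ = 1.89×10⁻⁶ T, B₂ = 3.25×10⁻⁶ T.
Between parallel currents the two contributions point in opposite directions, so they subtract. B = |B₁ − B₂| = |1.89×10⁻⁶ − 3.25×10⁻⁶| = 1.36×10⁻⁶ T.

B ≈ 1.36 μT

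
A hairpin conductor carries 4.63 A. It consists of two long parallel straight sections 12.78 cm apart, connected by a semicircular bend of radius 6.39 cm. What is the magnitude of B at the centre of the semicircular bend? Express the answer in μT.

The semicircular arc contributes B_arc = μ₀I·π/(4πR) = μ₀I/(4R) = 2.28×10⁻⁵ T.
Each semi-infinite lead is at perpendicular distance R = 0.0639 m from the centre, with the perpendicular foot at its near end, so it contributes μ₀I/(4πR); both point the same way, together 1.45×10⁻⁵ T.
Arc and leads all point the same direction: B = 2.28×10⁻⁵ + 1.45×10⁻⁵ = 3.73×10⁻⁵ T.

B ≈ 37.3 μT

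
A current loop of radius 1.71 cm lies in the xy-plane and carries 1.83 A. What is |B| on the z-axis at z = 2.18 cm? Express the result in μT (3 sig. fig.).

On the axis of a circular loop, B = μ₀IR² / [2(R²+z²)^(3/2)].
R² + z² = (0.0171)² + (0.0218)² = 0.0007677 m², and (R²+z²)^(3/2) = 2.13×10⁻⁵ m³.
B = (4π×10⁻⁷ × 1.83 × 0.0002924) / (2 × 2.13×10⁻⁵) = 1.58×10⁻⁵ T.

B ≈ 15.8 μT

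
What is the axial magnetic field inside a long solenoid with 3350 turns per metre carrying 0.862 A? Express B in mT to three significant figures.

B ≈ 3.63 mT

Inside a long solenoid, B = μ₀nI with n = 3350 turns/m.
B = 4π×10⁻⁷ × 3350 × 0.862 = 3.63×10⁻³ T.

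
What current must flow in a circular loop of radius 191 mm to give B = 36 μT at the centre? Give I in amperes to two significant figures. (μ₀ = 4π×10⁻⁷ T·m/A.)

At the centre of a circular loop B = μ₀I/(2R), so I = 2RB/μ₀.
With R = 0.191 m, I = 2 × 0.191 × 3.60×10⁻⁵ / (4π×10⁻⁷) = 10.9 A.

I ≈ 11 A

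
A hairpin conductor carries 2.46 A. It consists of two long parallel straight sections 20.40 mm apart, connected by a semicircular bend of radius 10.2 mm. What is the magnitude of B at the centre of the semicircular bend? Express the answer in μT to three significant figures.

B ≈ 124 μT

The semicircular arc contributes B_arc = μ₀I·π/(4πR) = μ₀I/(4R) = 7.58×10⁻⁵ T.
Each semi-infinite lead is at perpendicular distance R = 0.0102 m from the centre, with the perpendicular foot at its near end, so it contributes μ₀I/(4πR); both point the same way, together 4.82×10⁻⁵ T.
Arc and leads all point the same direction: B = 7.58×10⁻⁵ + 4.82×10⁻⁵ = 1.24×10⁻⁴ T.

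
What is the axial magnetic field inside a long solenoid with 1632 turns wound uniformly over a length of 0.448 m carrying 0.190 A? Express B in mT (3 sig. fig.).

B ≈ 0.870 mT

Inside a long solenoid, B = μ₀nI with n = 3643 turns/m.
B = 4π×10⁻⁷ × 3643 × 0.190 = 8.70×10⁻⁴ T.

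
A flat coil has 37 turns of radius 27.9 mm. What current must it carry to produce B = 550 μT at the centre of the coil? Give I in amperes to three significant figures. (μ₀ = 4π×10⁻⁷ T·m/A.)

I ≈ 0.660 A

For an N-turn coil, B = Nμ₀I/(2R) with R = 0.0279 m, so I = 2RB/(Nμ₀) = 2 × 0.0279 × 5.50×10⁻⁴ / (37 × 4π×10⁻⁷) = 0.660 A.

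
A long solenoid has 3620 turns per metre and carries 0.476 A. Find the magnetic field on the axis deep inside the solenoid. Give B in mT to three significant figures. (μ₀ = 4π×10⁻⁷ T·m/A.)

Inside a long solenoid, B = μ₀nI with n = 3620 turns/m.
B = 4π×10⁻⁷ × 3620 × 0.476 = 2.17×10⁻³ T.

B ≈ 2.17 mT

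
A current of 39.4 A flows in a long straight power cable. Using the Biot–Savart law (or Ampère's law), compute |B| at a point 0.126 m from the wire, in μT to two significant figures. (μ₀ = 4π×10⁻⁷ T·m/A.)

B ≈ 63 μT

For an infinitely long straight wire, B = μ₀I/(2πd).
B = (4π×10⁻⁷ × 39.4) / (2π × 0.126) = 6.25×10⁻⁵ T.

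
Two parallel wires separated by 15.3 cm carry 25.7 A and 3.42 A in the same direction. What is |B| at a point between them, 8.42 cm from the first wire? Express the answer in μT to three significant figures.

B ≈ 51.1 μT

Each long wire gives B = μ₀I/(2πd). Distances are d₁ = 0.0842 m and d₂ = 0.0688 m.
B₁ = 6.10×10⁻⁵ T, B₂ = 9.94×10⁻⁶ T.
Between parallel currents the two contributions point in opposite directions, so they subtract. B = |B₁ − B₂| = |6.10×10⁻⁵ − 9.94×10⁻⁶| = 5.11×10⁻⁵ T.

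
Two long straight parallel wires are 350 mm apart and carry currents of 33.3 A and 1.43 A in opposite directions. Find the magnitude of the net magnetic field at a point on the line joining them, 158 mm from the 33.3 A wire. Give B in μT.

B ≈ 43.6 μT

Each long wire gives B = μ₀I/(2πd). Distances are d₁ = 0.158 m and d₂ = 0.192 m.
B₁ = 4.22×10⁻⁵ T, B₂ = 1.49×10⁻⁶ T.
Between antiparallel currents both contributions point the same way, so they add. B = B₁ + B₂ = 4.22×10⁻⁵ + 1.49×10⁻⁶ = 4.36×10⁻⁵ T.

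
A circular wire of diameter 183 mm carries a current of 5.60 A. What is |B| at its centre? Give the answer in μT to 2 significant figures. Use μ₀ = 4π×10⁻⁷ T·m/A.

B ≈ 38 μT

At the centre of a circular loop the Biot–Savart law gives B = μ₀I/(2R) (so R = 0.0915 m).
B = (4π×10⁻⁷ × 5.60) / (2 × 0.0915) = 3.85×10⁻⁵ T.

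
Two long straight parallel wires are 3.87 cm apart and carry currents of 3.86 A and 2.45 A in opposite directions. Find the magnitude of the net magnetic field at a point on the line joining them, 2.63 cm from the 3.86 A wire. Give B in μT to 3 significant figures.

Each long wire gives B = μ₀I/(2πd). Distances are d₁ = 0.0263 m and d₂ = 0.0124 m.
B₁ = 2.94×10⁻⁵ T, B₂ = 3.95×10⁻⁵ T.
Between antiparallel currents both contributions point the same way, so they add. B = B₁ + B₂ = 2.94×10⁻⁵ + 3.95×10⁻⁵ = 6.89×10⁻⁵ T.

B ≈ 68.9 μT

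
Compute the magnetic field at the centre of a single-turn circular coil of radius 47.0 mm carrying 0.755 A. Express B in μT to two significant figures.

At the centre of a circular loop the Biot–Savart law gives B = μ₀I/(2R).
B = (4π×10⁻⁷ × 0.755) / (2 × 0.047) = 1.01×10⁻⁵ T.

B ≈ 10 μT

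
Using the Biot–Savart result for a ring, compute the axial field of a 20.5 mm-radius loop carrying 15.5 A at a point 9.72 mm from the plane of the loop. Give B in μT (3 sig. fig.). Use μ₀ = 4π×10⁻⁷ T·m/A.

On the axis of a circular loop, B = μ₀IR² / [2(R²+z²)^(3/2)].
R² + z² = (0.0205)² + (0.00972)² = 0.0005147 m², and (R²+z²)^(3/2) = 1.17×10⁻⁵ m³.
B = (4π×10⁻⁷ × 15.5 × 0.0004203) / (2 × 1.17×10⁻⁵) = 3.50×10⁻⁴ T.

B ≈ 350 μT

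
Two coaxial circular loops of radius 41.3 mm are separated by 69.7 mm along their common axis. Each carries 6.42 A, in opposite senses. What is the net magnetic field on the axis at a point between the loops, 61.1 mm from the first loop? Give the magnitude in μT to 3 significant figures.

Each loop contributes B = μ₀IR²/[2(R²+z²)^(3/2)] on the axis, with z measured from that loop.
Loop 1 (z = 0.0611 m): B₁ = 1.72×10⁻⁵ T. Loop 2 (z = 0.0086 m): B₂ = 9.16×10⁻⁵ T.
The fields oppose: B = |B₁ − B₂| = 7.45×10⁻⁵ T.

B ≈ 74.5 μT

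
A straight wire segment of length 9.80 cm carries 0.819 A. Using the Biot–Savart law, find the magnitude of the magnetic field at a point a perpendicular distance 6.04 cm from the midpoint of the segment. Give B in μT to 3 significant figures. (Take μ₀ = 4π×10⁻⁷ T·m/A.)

For a finite straight segment, B = (μ₀I/4πd)(sinθ₁ + sinθ₂), where θ₁, θ₂ are the angles from the perpendicular to each end.
The perpendicular from the point meets the wire at its midpoint, so each end is L/2 = 0.049 m away along the wire.
sinθ₁ = 0.049/√(0.049²+0.0604²) = 0.6300; sinθ₂ = 0.049/√(0.049²+0.0604²) = 0.6300.
B = (4π×10⁻⁷ × 0.819) / (4π × 0.0604) × (0.6300 + 0.6300) = 1.71×10⁻⁶ T.

B ≈ 1.71 μT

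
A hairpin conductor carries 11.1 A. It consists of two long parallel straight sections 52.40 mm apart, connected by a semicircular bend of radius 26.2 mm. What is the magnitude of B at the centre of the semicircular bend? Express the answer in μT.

B ≈ 218 μT

The semicircular arc contributes B_arc = μ₀I·π/(4πR) = μ₀I/(4R) = 1.33×10⁻⁴ T.
Each semi-infinite lead is at perpendicular distance R = 0.0262 m from the centre, with the perpendicular foot at its near end, so it contributes μ₀I/(4πR); both point the same way, together 8.47×10⁻⁵ T.
Arc and leads all point the same direction: B = 1.33×10⁻⁴ + 8.47×10⁻⁵ = 2.18×10⁻⁴ T.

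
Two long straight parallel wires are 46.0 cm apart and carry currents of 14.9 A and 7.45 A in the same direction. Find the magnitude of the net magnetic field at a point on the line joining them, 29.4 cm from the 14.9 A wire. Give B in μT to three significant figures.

Each long wire gives B = μ₀I/(2πd). Distances are d₁ = 0.294 m and d₂ = 0.166 m.
B₁ = 1.01×10⁻⁵ T, B₂ = 8.98×10⁻⁶ T.
Between parallel currents the two contributions point in opposite directions, so they subtract. B = |B₁ − B₂| = |1.01×10⁻⁵ − 8.98×10⁻⁶| = 1.16×10⁻⁶ T.

B ≈ 1.16 μT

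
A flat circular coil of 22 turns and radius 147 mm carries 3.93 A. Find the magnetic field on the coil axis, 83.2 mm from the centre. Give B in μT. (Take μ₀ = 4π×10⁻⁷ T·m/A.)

For an N-turn flat coil, B = Nμ₀IR²/[2(R²+z²)^(3/2)] with R = 0.147 m, z = 0.0832 m.
B = 22 × 1.11×10⁻⁵ T = 2.44×10⁻⁴ T.

B ≈ 244 μT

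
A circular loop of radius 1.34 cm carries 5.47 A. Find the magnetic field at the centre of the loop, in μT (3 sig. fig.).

At the centre of a circular loop the Biot–Savart law gives B = μ₀I/(2R).
B = (4π×10⁻⁷ × 5.47) / (2 × 0.0134) = 2.56×10⁻⁴ T.

B ≈ 256 μT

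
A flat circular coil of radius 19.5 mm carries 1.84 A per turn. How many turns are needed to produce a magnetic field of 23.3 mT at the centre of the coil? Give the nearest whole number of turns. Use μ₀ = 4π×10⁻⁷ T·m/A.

N = 393

For an N-turn coil, B = Nμ₀I/(2R). A single turn gives B₁ = 5.93×10⁻⁵ T with R = 0.0195 m.
N = B/B₁ = 2.33×10⁻² / 5.93×10⁻⁵ = 393.00.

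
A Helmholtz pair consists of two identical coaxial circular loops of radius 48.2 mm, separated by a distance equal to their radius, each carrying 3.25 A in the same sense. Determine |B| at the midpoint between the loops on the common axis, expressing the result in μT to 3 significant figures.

B ≈ 60.6 μT

Each loop contributes B = μ₀IR²/[2(R²+z²)^(3/2)] on the axis, with z measured from that loop.
Loop 1 (z = 0.0241 m): B₁ = 3.03×10⁻⁵ T. Loop 2 (z = 0.0241 m): B₂ = 3.03×10⁻⁵ T.
The fields add: B = B₁ + B₂ = 6.06×10⁻⁵ T.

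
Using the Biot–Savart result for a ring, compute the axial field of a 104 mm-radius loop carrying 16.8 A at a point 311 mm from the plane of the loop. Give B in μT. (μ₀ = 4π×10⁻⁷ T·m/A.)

B ≈ 3.24 μT

On the axis of a circular loop, B = μ₀IR² / [2(R²+z²)^(3/2)].
R² + z² = (0.104)² + (0.311)² = 0.1075 m², and (R²+z²)^(3/2) = 3.53×10⁻² m³.
B = (4π×10⁻⁷ × 16.8 × 0.01082) / (2 × 3.53×10⁻²) = 3.24×10⁻⁶ T.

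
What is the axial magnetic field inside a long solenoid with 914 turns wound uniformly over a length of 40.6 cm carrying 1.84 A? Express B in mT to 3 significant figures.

Inside a long solenoid, B = μ₀nI with n = 2251 turns/m.
B = 4π×10⁻⁷ × 2251 × 1.84 = 5.21×10⁻³ T.

B ≈ 5.21 mT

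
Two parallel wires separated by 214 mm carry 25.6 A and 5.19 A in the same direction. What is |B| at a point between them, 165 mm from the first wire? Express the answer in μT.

Each long wire gives B = μ₀I/(2πd). Distances are d₁ = 0.165 m and d₂ = 0.049 m.
B₁ = 3.10×10⁻⁵ T, B₂ = 2.12×10⁻⁵ T.
Between parallel currents the two contributions point in opposite directions, so they subtract. B = |B₁ − B₂| = |3.10×10⁻⁵ − 2.12×10⁻⁵| = 9.85×10⁻⁶ T.

B ≈ 9.85 μT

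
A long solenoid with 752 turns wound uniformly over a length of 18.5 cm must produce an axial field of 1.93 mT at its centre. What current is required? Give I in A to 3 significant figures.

Inside a long solenoid B = μ₀nI with n = 4065 m⁻¹, so I = B/(μ₀n).
I = 1.93×10⁻³ / (4π×10⁻⁷ × 4065) = 0.378 A.

I ≈ 0.378 A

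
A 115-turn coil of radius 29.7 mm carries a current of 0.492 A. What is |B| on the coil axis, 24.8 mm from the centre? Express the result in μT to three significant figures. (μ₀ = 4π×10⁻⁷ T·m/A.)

B ≈ 541 μT

For an N-turn flat coil, B = Nμ₀IR²/[2(R²+z²)^(3/2)] with R = 0.0297 m, z = 0.0248 m.
B = 115 × 4.71×10⁻⁶ T = 5.41×10⁻⁴ T.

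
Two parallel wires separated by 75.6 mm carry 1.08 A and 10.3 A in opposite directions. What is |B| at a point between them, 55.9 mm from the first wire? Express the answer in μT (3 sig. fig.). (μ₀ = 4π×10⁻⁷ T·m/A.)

B ≈ 108 μT

Each long wire gives B = μ₀I/(2πd). Distances are d₁ = 0.0559 m and d₂ = 0.0197 m.
B₁ = 3.86×10⁻⁶ T, B₂ = 1.05×10⁻⁴ T.
Between antiparallel currents both contributions point the same way, so they add. B = B₁ + B₂ = 3.86×10⁻⁶ + 1.05×10⁻⁴ = 1.08×10⁻⁴ T.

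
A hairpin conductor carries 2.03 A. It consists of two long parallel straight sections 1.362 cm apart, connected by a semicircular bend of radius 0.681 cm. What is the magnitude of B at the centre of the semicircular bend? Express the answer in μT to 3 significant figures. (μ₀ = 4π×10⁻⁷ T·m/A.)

B ≈ 153 μT

The semicircular arc contributes B_arc = μ₀I·π/(4πR) = μ₀I/(4R) = 9.36×10⁻⁵ T.
Each semi-infinite lead is at perpendicular distance R = 0.00681 m from the centre, with the perpendicular foot at its near end, so it contributes μ₀I/(4πR); both point the same way, together 5.96×10⁻⁵ T.
Arc and leads all point the same direction: B = 9.36×10⁻⁵ + 5.96×10⁻⁵ = 1.53×10⁻⁴ T.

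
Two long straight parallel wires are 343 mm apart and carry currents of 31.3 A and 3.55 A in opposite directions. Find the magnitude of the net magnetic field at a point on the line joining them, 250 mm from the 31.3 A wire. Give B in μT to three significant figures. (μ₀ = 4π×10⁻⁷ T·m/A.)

B ≈ 32.7 μT

Each long wire gives B = μ₀I/(2πd). Distances are d₁ = 0.25 m and d₂ = 0.093 m.
B₁ = 2.50×10⁻⁵ T, B₂ = 7.63×10⁻⁶ T.
Between antiparallel currents both contributions point the same way, so they add. B = B₁ + B₂ = 2.50×10⁻⁵ + 7.63×10⁻⁶ = 3.27×10⁻⁵ T.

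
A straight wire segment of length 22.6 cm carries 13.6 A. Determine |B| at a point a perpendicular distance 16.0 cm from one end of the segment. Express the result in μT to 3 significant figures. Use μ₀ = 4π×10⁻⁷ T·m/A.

For a finite straight segment, B = (μ₀I/4πd)(sinθ₁ + sinθ₂), where θ₁, θ₂ are the angles from the perpendicular to each end.
The perpendicular foot is at one end, so the two end-offsets along the wire are 0 and L = 0.226 m.
sinθ₁ = 0/√(0²+0.16²) = 0.0000; sinθ₂ = 0.226/√(0.226²+0.16²) = 0.8162.
B = (4π×10⁻⁷ × 13.6) / (4π × 0.16) × (0.0000 + 0.8162) = 6.94×10⁻⁶ T.

B ≈ 6.94 μT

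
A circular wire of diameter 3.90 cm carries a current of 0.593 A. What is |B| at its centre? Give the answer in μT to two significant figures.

At the centre of a circular loop the Biot–Savart law gives B = μ₀I/(2R) (so R = 0.0195 m).
B = (4π×10⁻⁷ × 0.593) / (2 × 0.0195) = 1.91×10⁻⁵ T.

B ≈ 19 μT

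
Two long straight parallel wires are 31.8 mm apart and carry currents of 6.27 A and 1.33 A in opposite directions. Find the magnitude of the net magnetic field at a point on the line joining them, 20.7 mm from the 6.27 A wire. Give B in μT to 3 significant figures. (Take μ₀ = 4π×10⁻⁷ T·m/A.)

Each long wire gives B = μ₀I/(2πd). Distances are d₁ = 0.0207 m and d₂ = 0.0111 m.
B₁ = 6.06×10⁻⁵ T, B₂ = 2.40×10⁻⁵ T.
Between antiparallel currents both contributions point the same way, so they add. B = B₁ + B₂ = 6.06×10⁻⁵ + 2.40×10⁻⁵ = 8.45×10⁻⁵ T.

B ≈ 84.5 μT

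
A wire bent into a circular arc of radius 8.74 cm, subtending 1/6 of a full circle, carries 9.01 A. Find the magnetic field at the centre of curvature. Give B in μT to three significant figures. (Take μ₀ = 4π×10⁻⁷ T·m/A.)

B ≈ 10.8 μT

The Biot–Savart field of a circular arc at its centre is B = μ₀Iφ/(4πR), with φ = 1.047 rad.
B = (4π×10⁻⁷ × 9.01 × 1.047) / (4π × 0.0874) = 1.08×10⁻⁵ T.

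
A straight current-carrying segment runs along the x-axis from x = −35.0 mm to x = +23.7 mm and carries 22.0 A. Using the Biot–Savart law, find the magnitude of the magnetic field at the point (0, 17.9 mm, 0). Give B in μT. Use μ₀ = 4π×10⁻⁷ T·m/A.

B ≈ 207 μT

For a finite straight segment, B = (μ₀I/4πd)(sinθ₁ + sinθ₂), where θ₁, θ₂ are the angles from the perpendicular to each end.
The perpendicular distance is d = 0.0179 m; the end-offsets along the wire are a = 0.035 m and b = 0.0237 m.
sinθ₁ = 0.035/√(0.035²+0.0179²) = 0.8903; sinθ₂ = 0.0237/√(0.0237²+0.0179²) = 0.7980.
B = (4π×10⁻⁷ × 22.0) / (4π × 0.0179) × (0.8903 + 0.7980) = 2.07×10⁻⁴ T.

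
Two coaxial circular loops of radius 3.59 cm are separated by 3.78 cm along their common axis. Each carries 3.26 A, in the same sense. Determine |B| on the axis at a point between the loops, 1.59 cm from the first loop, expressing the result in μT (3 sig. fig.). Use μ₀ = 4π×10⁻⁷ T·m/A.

Each loop contributes B = μ₀IR²/[2(R²+z²)^(3/2)] on the axis, with z measured from that loop.
Loop 1 (z = 0.0159 m): B₁ = 4.36×10⁻⁵ T. Loop 2 (z = 0.0219 m): B₂ = 3.55×10⁻⁵ T.
The fields add: B = B₁ + B₂ = 7.91×10⁻⁵ T.

B ≈ 79.1 μT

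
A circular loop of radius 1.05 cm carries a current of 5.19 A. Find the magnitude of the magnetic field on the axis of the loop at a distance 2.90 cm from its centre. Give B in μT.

B ≈ 12.3 μT

On the axis of a circular loop, B = μ₀IR² / [2(R²+z²)^(3/2)].
R² + z² = (0.0105)² + (0.029)² = 0.0009512 m², and (R²+z²)^(3/2) = 2.93×10⁻⁵ m³.
B = (4π×10⁻⁷ × 5.19 × 0.0001103) / (2 × 2.93×10⁻⁵) = 1.23×10⁻⁵ T.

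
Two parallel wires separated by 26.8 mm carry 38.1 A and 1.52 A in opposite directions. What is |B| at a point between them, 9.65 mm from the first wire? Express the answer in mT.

Each long wire gives B = μ₀I/(2πd). Distances are d₁ = 0.00965 m and d₂ = 0.01715 m.
B₁ = 7.90×10⁻⁴ T, B₂ = 1.77×10⁻⁵ T.
Between antiparallel currents both contributions point the same way, so they add. B = B₁ + B₂ = 7.90×10⁻⁴ + 1.77×10⁻⁵ = 8.07×10⁻⁴ T.

B ≈ 0.807 mT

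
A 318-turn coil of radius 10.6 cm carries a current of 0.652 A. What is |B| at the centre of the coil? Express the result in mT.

For an N-turn flat coil, B = Nμ₀I/(2R) with R = 0.106 m.
B = 318 × 3.86×10⁻⁶ T = 1.23×10⁻³ T.

B ≈ 1.23 mT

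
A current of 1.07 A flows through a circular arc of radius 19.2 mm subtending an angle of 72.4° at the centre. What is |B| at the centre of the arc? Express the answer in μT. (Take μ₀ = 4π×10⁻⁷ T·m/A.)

B ≈ 7.04 μT

The Biot–Savart field of a circular arc at its centre is B = μ₀Iφ/(4πR), with φ = 1.264 rad.
B = (4π×10⁻⁷ × 1.07 × 1.264) / (4π × 0.0192) = 7.04×10⁻⁶ T.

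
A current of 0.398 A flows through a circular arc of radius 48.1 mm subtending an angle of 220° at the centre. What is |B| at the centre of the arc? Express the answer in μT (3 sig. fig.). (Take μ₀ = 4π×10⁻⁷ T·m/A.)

The Biot–Savart field of a circular arc at its centre is B = μ₀Iφ/(4πR), with φ = 3.84 rad.
B = (4π×10⁻⁷ × 0.398 × 3.84) / (4π × 0.0481) = 3.18×10⁻⁶ T.

B ≈ 3.18 μT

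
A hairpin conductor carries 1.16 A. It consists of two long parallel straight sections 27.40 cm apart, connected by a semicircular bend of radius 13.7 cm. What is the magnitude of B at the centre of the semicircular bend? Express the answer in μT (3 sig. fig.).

B ≈ 4.35 μT

The semicircular arc contributes B_arc = μ₀I·π/(4πR) = μ₀I/(4R) = 2.66×10⁻⁶ T.
Each semi-infinite lead is at perpendicular distance R = 0.137 m from the centre, with the perpendicular foot at its near end, so it contributes μ₀I/(4πR); both point the same way, together 1.69×10⁻⁶ T.
Arc and leads all point the same direction: B = 2.66×10⁻⁶ + 1.69×10⁻⁶ = 4.35×10⁻⁶ T.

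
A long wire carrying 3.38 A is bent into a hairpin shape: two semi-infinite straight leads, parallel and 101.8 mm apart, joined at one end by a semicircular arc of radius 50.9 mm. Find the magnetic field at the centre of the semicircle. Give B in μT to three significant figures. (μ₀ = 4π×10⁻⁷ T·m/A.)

B ≈ 34.1 μT

The semicircular arc contributes B_arc = μ₀I·π/(4πR) = μ₀I/(4R) = 2.09×10⁻⁵ T.
Each semi-infinite lead is at perpendicular distance R = 0.0509 m from the centre, with the perpendicular foot at its near end, so it contributes μ₀I/(4πR); both point the same way, together 1.33×10⁻⁵ T.
Arc and leads all point the same direction: B = 2.09×10⁻⁵ + 1.33×10⁻⁵ = 3.41×10⁻⁵ T.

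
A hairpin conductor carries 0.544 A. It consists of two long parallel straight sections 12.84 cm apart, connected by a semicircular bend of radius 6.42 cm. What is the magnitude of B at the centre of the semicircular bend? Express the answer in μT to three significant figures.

The semicircular arc contributes B_arc = μ₀I·π/(4πR) = μ₀I/(4R) = 2.66×10⁻⁶ T.
Each semi-infinite lead is at perpendicular distance R = 0.0642 m from the centre, with the perpendicular foot at its near end, so it contributes μ₀I/(4πR); both point the same way, together 1.69×10⁻⁶ T.
Arc and leads all point the same direction: B = 2.66×10⁻⁶ + 1.69×10⁻⁶ = 4.36×10⁻⁶ T.

B ≈ 4.36 μT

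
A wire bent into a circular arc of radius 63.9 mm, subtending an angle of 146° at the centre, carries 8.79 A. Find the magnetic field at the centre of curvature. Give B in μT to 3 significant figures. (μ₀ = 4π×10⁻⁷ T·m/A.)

The Biot–Savart field of a circular arc at its centre is B = μ₀Iφ/(4πR), with φ = 2.548 rad.
B = (4π×10⁻⁷ × 8.79 × 2.548) / (4π × 0.0639) = 3.51×10⁻⁵ T.

B ≈ 35.1 μT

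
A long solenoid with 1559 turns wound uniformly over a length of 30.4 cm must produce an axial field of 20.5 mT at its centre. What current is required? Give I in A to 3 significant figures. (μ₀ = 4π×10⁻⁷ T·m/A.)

I ≈ 3.18 A

Inside a long solenoid B = μ₀nI with n = 5128 m⁻¹, so I = B/(μ₀n).
I = 2.05×10⁻² / (4π×10⁻⁷ × 5128) = 3.18 A.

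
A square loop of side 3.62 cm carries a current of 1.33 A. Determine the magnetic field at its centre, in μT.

B ≈ 41.6 μT

Each side is a finite straight segment at perpendicular distance d = a/(2 tan(π/4)) = 0.0181 m from the centre, with end-angles ±π/4.
One side contributes B₁ = (μ₀I/4πd)·2 sin(π/4) = 1.04×10⁻⁵ T.
All 4 sides add in the same direction: B = 4 × 1.04×10⁻⁵ = 4.16×10⁻⁵ T.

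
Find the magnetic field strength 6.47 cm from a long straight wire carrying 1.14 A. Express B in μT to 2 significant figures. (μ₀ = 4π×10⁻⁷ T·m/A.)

B ≈ 3.5 μT

For an infinitely long straight wire, B = μ₀I/(2πd).
B = (4π×10⁻⁷ × 1.14) / (2π × 0.0647) = 3.52×10⁻⁶ T.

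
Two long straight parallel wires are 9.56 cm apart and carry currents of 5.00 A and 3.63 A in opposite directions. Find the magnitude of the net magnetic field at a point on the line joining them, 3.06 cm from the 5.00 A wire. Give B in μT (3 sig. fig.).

Each long wire gives B = μ₀I/(2πd). Distances are d₁ = 0.0306 m and d₂ = 0.065 m.
B₁ = 3.27×10⁻⁵ T, B₂ = 1.12×10⁻⁵ T.
Between antiparallel currents both contributions point the same way, so they add. B = B₁ + B₂ = 3.27×10⁻⁵ + 1.12×10⁻⁵ = 4.38×10⁻⁵ T.

B ≈ 43.8 μT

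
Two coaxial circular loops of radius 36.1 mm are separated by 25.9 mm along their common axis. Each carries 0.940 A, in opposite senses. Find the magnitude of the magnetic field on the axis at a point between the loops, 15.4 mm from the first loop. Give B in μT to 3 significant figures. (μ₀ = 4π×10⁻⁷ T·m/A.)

B ≈ 1.75 μT

Each loop contributes B = μ₀IR²/[2(R²+z²)^(3/2)] on the axis, with z measured from that loop.
Loop 1 (z = 0.0154 m): B₁ = 1.27×10⁻⁵ T. Loop 2 (z = 0.0105 m): B₂ = 1.45×10⁻⁵ T.
The fields oppose: B = |B₁ − B₂| = 1.75×10⁻⁶ T.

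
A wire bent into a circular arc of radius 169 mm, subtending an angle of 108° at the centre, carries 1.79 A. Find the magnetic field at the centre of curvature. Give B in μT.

The Biot–Savart field of a circular arc at its centre is B = μ₀Iφ/(4πR), with φ = 1.885 rad.
B = (4π×10⁻⁷ × 1.79 × 1.885) / (4π × 0.169) = 2.00×10⁻⁶ T.

B ≈ 2.00 μT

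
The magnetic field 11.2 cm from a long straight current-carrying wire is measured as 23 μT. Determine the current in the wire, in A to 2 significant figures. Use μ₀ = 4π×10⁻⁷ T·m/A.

I ≈ 13 A

For a long straight wire B = μ₀I/(2πd), so I = 2πdB/μ₀.
I = 2π × 0.112 × 2.30×10⁻⁵ / (4π×10⁻⁷) = 12.9 A.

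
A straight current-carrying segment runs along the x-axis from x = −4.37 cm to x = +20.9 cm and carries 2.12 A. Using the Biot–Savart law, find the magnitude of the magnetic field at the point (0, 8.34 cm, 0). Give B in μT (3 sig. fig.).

For a finite straight segment, B = (μ₀I/4πd)(sinθ₁ + sinθ₂), where θ₁, θ₂ are the angles from the perpendicular to each end.
The perpendicular distance is d = 0.0834 m; the end-offsets along the wire are a = 0.0437 m and b = 0.209 m.
sinθ₁ = 0.0437/√(0.0437²+0.0834²) = 0.4641; sinθ₂ = 0.209/√(0.209²+0.0834²) = 0.9288.
B = (4π×10⁻⁷ × 2.12) / (4π × 0.0834) × (0.4641 + 0.9288) = 3.54×10⁻⁶ T.

B ≈ 3.54 μT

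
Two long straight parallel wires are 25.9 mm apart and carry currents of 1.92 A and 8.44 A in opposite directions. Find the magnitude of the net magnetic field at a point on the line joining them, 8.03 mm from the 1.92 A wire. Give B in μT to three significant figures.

Each long wire gives B = μ₀I/(2πd). Distances are d₁ = 0.00803 m and d₂ = 0.01787 m.
B₁ = 4.78×10⁻⁵ T, B₂ = 9.45×10⁻⁵ T.
Between antiparallel currents both contributions point the same way, so they add. B = B₁ + B₂ = 4.78×10⁻⁵ + 9.45×10⁻⁵ = 1.42×10⁻⁴ T.

B ≈ 142 μT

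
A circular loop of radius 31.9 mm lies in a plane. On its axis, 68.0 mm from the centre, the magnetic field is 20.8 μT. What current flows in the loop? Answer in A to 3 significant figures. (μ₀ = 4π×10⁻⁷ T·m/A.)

I ≈ 13.8 A

On the axis of a loop, B = μ₀IR²/[2(R²+z²)^(3/2)], so I = 2B(R²+z²)^(3/2)/(μ₀R²).
R² + z² = 0.001018 + 0.004624 = 0.005642 m²; raised to 3/2 gives 4.24×10⁻⁴ m³.
I = 2 × 2.08×10⁻⁵ × 4.24×10⁻⁴ / (1.26×10⁻⁶ × 0.001018) = 13.8 A.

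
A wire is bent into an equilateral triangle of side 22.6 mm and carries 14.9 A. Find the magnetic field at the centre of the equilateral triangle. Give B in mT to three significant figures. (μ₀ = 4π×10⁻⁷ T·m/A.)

B ≈ 1.19 mT

Each side is a finite straight segment at perpendicular distance d = a/(2 tan(π/3)) = 0.006524 m from the centre, with end-angles ±π/3.
One side contributes B₁ = (μ₀I/4πd)·2 sin(π/3) = 3.96×10⁻⁴ T.
All 3 sides add in the same direction: B = 3 × 3.96×10⁻⁴ = 1.19×10⁻³ T.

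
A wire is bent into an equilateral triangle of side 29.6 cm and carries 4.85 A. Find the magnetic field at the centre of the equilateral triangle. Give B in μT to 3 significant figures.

Each side is a finite straight segment at perpendicular distance d = a/(2 tan(π/3)) = 0.08545 m from the centre, with end-angles ±π/3.
One side contributes B₁ = (μ₀I/4πd)·2 sin(π/3) = 9.83×10⁻⁶ T.
All 3 sides add in the same direction: B = 3 × 9.83×10⁻⁶ = 2.95×10⁻⁵ T.

B ≈ 29.5 μT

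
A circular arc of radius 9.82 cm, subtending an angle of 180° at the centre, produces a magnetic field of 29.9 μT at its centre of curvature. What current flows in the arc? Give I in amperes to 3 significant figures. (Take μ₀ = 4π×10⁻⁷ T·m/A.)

I ≈ 9.35 A

For a circular arc, B = μ₀Iφ/(4πR) with φ in radians; here φ = 3.142 rad.
So I = 4πRB/(μ₀φ) = 4π × 0.0982 × 2.99×10⁻⁵ / (4π×10⁻⁷ × 3.142) = 9.35 A.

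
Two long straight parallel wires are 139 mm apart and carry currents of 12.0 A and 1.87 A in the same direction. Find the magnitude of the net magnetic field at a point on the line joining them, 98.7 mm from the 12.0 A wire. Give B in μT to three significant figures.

Each long wire gives B = μ₀I/(2πd). Distances are d₁ = 0.0987 m and d₂ = 0.0403 m.
B₁ = 2.43×10⁻⁵ T, B₂ = 9.28×10⁻⁶ T.
Between parallel currents the two contributions point in opposite directions, so they subtract. B = |B₁ − B₂| = |2.43×10⁻⁵ − 9.28×10⁻⁶| = 1.50×10⁻⁵ T.

B ≈ 15.0 μT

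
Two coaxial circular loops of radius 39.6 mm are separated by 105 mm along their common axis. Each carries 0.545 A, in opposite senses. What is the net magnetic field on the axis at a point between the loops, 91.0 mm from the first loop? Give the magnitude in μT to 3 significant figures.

B ≈ 6.70 μT

Each loop contributes B = μ₀IR²/[2(R²+z²)^(3/2)] on the axis, with z measured from that loop.
Loop 1 (z = 0.091 m): B₁ = 5.49×10⁻⁷ T. Loop 2 (z = 0.014 m): B₂ = 7.25×10⁻⁶ T.
The fields oppose: B = |B₁ − B₂| = 6.70×10⁻⁶ T.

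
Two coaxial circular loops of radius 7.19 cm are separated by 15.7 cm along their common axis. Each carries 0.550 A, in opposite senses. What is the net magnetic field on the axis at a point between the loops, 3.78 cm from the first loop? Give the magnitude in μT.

Each loop contributes B = μ₀IR²/[2(R²+z²)^(3/2)] on the axis, with z measured from that loop.
Loop 1 (z = 0.0378 m): B₁ = 3.33×10⁻⁶ T. Loop 2 (z = 0.1192 m): B₂ = 6.62×10⁻⁷ T.
The fields oppose: B = |B₁ − B₂| = 2.67×10⁻⁶ T.

B ≈ 2.67 μT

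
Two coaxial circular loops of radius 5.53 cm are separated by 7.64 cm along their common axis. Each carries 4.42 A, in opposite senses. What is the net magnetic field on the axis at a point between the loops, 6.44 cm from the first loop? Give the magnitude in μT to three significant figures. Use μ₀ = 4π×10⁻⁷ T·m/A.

B ≈ 33.0 μT

Each loop contributes B = μ₀IR²/[2(R²+z²)^(3/2)] on the axis, with z measured from that loop.
Loop 1 (z = 0.0644 m): B₁ = 1.39×10⁻⁵ T. Loop 2 (z = 0.012 m): B₂ = 4.69×10⁻⁵ T.
The fields oppose: B = |B₁ − B₂| = 3.30×10⁻⁵ T.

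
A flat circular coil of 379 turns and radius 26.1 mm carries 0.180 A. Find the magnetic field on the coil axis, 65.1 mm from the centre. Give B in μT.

For an N-turn flat coil, B = Nμ₀IR²/[2(R²+z²)^(3/2)] with R = 0.0261 m, z = 0.0651 m.
B = 379 × 2.23×10⁻⁷ T = 8.46×10⁻⁵ T.

B ≈ 84.6 μT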